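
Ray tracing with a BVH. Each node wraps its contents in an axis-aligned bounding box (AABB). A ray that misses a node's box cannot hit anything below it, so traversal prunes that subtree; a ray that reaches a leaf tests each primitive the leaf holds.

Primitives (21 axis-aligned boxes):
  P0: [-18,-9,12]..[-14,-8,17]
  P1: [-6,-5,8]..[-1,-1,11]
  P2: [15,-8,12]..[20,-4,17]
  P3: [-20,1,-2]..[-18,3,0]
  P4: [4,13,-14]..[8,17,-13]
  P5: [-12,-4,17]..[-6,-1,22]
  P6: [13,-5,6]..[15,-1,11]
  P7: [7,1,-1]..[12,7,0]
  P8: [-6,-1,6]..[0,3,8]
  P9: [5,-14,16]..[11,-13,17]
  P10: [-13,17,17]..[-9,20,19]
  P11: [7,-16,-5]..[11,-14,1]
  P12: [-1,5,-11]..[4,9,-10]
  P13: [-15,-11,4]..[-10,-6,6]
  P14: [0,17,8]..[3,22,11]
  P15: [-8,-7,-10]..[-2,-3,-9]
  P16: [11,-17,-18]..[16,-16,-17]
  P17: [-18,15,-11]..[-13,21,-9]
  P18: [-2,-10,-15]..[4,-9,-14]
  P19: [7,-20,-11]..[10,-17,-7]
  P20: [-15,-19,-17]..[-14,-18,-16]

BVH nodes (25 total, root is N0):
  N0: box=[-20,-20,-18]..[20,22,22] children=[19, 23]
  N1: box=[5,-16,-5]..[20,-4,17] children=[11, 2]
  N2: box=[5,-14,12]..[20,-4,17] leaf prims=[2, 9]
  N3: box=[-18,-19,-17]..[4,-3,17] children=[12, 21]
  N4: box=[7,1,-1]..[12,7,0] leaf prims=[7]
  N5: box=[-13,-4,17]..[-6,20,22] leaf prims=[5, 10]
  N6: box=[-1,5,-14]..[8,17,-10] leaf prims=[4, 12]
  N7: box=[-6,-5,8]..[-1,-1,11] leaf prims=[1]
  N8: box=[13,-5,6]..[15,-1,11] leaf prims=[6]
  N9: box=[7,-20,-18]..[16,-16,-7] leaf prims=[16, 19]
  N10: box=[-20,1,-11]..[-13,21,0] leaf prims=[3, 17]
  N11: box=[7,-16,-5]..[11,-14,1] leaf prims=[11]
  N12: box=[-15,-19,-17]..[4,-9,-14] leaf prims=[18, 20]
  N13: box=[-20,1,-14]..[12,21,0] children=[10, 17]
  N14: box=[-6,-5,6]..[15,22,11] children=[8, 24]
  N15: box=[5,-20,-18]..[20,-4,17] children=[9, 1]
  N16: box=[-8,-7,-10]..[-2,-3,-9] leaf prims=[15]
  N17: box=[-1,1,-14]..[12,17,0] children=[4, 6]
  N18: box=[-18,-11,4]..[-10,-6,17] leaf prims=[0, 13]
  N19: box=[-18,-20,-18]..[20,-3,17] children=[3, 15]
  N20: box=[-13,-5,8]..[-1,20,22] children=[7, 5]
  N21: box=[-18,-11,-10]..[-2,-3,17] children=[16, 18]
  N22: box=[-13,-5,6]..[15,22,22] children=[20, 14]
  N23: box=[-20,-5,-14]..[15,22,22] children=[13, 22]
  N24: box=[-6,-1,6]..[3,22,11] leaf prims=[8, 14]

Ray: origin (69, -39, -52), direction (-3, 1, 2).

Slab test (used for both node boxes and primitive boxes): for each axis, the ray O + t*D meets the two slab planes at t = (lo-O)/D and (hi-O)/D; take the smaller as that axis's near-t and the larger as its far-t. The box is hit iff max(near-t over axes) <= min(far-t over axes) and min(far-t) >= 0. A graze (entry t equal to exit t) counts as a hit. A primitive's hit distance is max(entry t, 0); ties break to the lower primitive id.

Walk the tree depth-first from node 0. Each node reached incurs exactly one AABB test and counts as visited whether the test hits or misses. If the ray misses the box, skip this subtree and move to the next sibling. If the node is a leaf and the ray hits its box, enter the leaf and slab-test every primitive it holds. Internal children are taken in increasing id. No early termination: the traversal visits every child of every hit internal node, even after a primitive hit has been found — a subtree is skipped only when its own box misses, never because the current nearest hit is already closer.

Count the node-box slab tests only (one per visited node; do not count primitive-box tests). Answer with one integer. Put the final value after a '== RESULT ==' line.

Trace the traversal:
N0 x:[49/3,89/3] y:[19,61] z:[17,37] -> hit [19,89/3], descend [19, 23]
  N19 x:[49/3,29] y:[19,36] z:[17,69/2] -> hit [19,29], descend [3, 15]
    N3 x:[65/3,29] y:[20,36] z:[35/2,69/2] -> hit [65/3,29], descend [12, 21]
      N12 x:[65/3,28] y:[20,30] z:[35/2,19] -> miss, prune
      N21 x:[71/3,29] y:[28,36] z:[21,69/2] -> hit [28,29], descend [16, 18]
        N16 x:[71/3,77/3] y:[32,36] z:[21,43/2] -> miss, prune
        N18 x:[79/3,29] y:[28,33] z:[28,69/2] -> hit [28,29] leaf, test {P0(miss), P13@t=28}
    N15 x:[49/3,64/3] y:[19,35] z:[17,69/2] -> hit [19,64/3], descend [1, 9]
      N1 x:[49/3,64/3] y:[23,35] z:[47/2,69/2] -> miss, prune
      N9 x:[53/3,62/3] y:[19,23] z:[17,45/2] -> hit [19,62/3] leaf, test {P16(miss), P19@t=41/2}
  N23 x:[18,89/3] y:[34,61] z:[19,37] -> miss, prune

Visited [0, 19, 3, 12, 21, 16, 18, 15, 1, 9, 23]. Tests: 11 box, 2 leaf. Nearest: P19.

== RESULT ==
11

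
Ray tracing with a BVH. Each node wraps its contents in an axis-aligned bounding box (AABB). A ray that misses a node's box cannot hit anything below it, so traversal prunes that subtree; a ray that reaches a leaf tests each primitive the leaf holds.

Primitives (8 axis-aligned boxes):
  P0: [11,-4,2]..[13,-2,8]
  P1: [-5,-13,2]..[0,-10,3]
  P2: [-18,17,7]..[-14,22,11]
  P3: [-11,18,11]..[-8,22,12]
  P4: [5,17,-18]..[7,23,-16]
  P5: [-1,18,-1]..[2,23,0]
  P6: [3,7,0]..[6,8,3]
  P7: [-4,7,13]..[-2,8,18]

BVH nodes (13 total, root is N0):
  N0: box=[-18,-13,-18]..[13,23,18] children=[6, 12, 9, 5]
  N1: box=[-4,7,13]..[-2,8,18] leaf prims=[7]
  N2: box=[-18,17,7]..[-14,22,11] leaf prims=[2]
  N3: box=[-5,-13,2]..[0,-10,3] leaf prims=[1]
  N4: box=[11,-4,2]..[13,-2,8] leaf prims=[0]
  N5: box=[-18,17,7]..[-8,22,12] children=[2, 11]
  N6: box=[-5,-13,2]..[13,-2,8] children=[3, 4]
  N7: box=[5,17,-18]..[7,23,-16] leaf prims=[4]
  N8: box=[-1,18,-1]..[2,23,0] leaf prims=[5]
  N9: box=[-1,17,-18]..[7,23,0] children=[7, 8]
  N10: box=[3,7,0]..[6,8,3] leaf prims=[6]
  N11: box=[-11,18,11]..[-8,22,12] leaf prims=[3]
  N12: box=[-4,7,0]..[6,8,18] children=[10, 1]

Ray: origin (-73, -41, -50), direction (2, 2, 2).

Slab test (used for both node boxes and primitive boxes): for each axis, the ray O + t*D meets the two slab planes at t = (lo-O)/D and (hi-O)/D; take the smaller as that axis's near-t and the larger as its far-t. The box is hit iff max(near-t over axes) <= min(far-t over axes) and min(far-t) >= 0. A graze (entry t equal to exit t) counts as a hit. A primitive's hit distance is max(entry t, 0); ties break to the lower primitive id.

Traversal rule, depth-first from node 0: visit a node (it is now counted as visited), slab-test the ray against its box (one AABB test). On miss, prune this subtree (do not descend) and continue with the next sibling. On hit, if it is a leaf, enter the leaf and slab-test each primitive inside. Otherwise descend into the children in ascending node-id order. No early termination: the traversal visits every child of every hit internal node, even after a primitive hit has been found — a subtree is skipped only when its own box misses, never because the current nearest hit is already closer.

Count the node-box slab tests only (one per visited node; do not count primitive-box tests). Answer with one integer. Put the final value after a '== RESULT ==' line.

Walk:
N0 x:[55/2,43] y:[14,32] z:[16,34] -> hit [55/2,32], descend [5, 6, 9, 12]
  N5 x:[55/2,65/2] y:[29,63/2] z:[57/2,31] -> hit [29,31], descend [2, 11]
    N2 x:[55/2,59/2] y:[29,63/2] z:[57/2,61/2] -> hit [29,59/2] leaf, test {P2@t=29}
    N11 x:[31,65/2] y:[59/2,63/2] z:[61/2,31] -> hit [31,31] leaf, test {P3@t=31}
  N6 x:[34,43] y:[14,39/2] z:[26,29] -> miss, prune
  N9 x:[36,40] y:[29,32] z:[16,25] -> miss, prune
  N12 x:[69/2,79/2] y:[24,49/2] z:[25,34] -> miss, prune

order=[0, 5, 2, 11, 6, 9, 12]  |boxes|=7  |leaves|=2  hit=P2

== RESULT ==
7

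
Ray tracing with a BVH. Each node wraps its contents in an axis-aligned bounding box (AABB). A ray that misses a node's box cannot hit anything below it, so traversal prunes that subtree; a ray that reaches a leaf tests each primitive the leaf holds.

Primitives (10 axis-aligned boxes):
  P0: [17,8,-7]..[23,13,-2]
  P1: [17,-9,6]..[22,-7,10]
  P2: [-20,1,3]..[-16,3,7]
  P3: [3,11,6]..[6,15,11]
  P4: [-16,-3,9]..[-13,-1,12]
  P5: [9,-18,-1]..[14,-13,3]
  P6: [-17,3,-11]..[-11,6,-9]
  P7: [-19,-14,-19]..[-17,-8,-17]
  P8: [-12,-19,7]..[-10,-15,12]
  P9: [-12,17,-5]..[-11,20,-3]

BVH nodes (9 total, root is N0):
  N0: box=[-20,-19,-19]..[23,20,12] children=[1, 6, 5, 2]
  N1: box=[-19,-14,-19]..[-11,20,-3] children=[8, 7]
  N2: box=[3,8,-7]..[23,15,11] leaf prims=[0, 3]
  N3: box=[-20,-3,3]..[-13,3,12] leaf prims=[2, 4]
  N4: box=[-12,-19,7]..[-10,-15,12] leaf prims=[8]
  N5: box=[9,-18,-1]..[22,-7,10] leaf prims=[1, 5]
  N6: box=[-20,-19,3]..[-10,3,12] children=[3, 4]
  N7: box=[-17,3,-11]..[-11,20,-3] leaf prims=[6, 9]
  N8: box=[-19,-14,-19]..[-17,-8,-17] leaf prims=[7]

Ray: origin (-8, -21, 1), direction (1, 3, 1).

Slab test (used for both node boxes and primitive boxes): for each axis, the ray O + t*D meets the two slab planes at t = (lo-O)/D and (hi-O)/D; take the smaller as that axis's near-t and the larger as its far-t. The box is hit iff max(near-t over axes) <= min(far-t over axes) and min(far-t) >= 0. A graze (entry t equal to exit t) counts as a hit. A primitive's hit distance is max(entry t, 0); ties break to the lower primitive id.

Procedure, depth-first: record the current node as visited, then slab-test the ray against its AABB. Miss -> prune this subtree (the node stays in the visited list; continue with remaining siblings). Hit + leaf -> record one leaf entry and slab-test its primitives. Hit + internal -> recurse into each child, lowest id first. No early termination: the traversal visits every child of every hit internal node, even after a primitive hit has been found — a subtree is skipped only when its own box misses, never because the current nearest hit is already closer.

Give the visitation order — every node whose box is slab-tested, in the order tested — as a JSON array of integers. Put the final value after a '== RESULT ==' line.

Traverse from the root:
N0 x:[-12,31] y:[2/3,41/3] z:[-20,11] -> hit [2/3,11], descend [1, 2, 5, 6]
  N1 x:[-11,-3] y:[7/3,41/3] z:[-20,-4] -> miss, prune
  N2 x:[11,31] y:[29/3,12] z:[-8,10] -> miss, prune
  N5 x:[17,30] y:[1,14/3] z:[-2,9] -> miss, prune
  N6 x:[-12,-2] y:[2/3,8] z:[2,11] -> miss, prune

5 AABB tests over nodes [0, 1, 2, 5, 6]; 0 leaves entered; closest miss.

== RESULT ==
[0, 1, 2, 5, 6]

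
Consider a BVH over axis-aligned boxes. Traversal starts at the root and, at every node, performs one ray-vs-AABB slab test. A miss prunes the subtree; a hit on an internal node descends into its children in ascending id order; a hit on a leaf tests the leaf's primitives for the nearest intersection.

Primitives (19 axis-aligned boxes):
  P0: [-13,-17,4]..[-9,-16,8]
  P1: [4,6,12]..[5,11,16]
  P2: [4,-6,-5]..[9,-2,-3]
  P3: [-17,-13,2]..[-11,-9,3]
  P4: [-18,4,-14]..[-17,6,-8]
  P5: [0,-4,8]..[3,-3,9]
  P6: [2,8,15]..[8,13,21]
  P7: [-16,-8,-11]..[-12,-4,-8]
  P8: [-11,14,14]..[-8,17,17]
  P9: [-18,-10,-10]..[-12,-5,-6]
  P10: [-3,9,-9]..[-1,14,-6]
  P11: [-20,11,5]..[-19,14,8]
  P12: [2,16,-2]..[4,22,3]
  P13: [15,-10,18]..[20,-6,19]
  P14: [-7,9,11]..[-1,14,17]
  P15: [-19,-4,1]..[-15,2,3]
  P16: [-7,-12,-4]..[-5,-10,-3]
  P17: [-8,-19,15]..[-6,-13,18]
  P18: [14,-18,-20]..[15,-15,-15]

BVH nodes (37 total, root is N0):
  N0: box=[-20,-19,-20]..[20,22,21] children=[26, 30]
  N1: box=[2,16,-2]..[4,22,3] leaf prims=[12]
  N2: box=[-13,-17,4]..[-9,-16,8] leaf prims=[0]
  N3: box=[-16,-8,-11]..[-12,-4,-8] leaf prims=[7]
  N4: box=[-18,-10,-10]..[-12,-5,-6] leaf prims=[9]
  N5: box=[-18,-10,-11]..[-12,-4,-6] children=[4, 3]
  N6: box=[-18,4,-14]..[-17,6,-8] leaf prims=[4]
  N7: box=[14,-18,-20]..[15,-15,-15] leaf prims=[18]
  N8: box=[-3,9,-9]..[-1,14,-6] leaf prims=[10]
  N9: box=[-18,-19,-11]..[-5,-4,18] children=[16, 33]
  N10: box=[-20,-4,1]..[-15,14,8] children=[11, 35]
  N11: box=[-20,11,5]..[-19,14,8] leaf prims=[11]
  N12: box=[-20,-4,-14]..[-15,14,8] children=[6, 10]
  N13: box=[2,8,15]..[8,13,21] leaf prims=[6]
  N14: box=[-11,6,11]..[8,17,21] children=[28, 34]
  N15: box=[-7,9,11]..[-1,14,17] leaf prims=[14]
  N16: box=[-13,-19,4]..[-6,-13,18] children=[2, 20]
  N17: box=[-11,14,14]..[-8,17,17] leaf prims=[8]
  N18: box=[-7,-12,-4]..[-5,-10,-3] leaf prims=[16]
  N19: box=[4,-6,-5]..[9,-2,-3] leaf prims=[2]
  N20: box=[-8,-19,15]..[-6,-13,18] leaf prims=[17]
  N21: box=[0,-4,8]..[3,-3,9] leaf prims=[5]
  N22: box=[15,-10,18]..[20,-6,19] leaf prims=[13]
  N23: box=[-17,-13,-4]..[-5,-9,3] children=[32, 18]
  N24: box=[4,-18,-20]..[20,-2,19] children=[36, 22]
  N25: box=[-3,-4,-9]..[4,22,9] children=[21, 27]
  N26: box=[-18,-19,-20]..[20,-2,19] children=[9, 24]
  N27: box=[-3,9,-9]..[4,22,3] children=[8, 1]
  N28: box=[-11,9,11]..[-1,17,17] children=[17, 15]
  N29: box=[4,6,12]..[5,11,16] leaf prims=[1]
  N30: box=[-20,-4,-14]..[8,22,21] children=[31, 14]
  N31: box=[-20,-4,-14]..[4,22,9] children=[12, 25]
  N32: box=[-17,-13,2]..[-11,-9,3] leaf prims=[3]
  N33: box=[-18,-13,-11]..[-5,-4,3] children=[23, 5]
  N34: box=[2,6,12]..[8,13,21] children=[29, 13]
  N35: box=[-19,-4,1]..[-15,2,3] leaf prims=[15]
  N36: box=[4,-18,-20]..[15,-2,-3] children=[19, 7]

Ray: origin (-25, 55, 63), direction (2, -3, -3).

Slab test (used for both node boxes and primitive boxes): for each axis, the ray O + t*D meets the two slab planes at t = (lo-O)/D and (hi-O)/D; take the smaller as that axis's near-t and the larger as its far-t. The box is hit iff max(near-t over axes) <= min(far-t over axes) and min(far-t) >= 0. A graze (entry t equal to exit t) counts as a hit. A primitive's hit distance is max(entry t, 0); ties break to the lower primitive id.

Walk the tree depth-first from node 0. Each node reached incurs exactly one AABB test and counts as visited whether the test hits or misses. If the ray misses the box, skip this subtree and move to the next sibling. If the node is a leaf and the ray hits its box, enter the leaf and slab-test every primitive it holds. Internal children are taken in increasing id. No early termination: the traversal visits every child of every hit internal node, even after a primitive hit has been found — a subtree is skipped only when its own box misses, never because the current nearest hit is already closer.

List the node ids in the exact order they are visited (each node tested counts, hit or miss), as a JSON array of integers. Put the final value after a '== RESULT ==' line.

Walk:
N0 x:[5/2,45/2] y:[11,74/3] z:[14,83/3] -> hit [14,45/2], descend [26, 30]
  N26 x:[7/2,45/2] y:[19,74/3] z:[44/3,83/3] -> hit [19,45/2], descend [9, 24]
    N9 x:[7/2,10] y:[59/3,74/3] z:[15,74/3] -> miss, prune
    N24 x:[29/2,45/2] y:[19,73/3] z:[44/3,83/3] -> hit [19,45/2], descend [22, 36]
      N22 x:[20,45/2] y:[61/3,65/3] z:[44/3,15] -> miss, prune
      N36 x:[29/2,20] y:[19,73/3] z:[22,83/3] -> miss, prune
  N30 x:[5/2,33/2] y:[11,59/3] z:[14,77/3] -> hit [14,33/2], descend [14, 31]
    N14 x:[7,33/2] y:[38/3,49/3] z:[14,52/3] -> hit [14,49/3], descend [28, 34]
      N28 x:[7,12] y:[38/3,46/3] z:[46/3,52/3] -> miss, prune
      N34 x:[27/2,33/2] y:[14,49/3] z:[14,17] -> hit [14,49/3], descend [13, 29]
        N13 x:[27/2,33/2] y:[14,47/3] z:[14,16] -> hit [14,47/3] leaf, test {P6@t=14}
        N29 x:[29/2,15] y:[44/3,49/3] z:[47/3,17] -> miss, prune
    N31 x:[5/2,29/2] y:[11,59/3] z:[18,77/3] -> miss, prune

Summary -> nodes [0, 26, 9, 24, 22, 36, 30, 14, 28, 34, 13, 29, 31]; box-tests=13; leaf-entries=1; first=P6

== RESULT ==
[0, 26, 9, 24, 22, 36, 30, 14, 28, 34, 13, 29, 31]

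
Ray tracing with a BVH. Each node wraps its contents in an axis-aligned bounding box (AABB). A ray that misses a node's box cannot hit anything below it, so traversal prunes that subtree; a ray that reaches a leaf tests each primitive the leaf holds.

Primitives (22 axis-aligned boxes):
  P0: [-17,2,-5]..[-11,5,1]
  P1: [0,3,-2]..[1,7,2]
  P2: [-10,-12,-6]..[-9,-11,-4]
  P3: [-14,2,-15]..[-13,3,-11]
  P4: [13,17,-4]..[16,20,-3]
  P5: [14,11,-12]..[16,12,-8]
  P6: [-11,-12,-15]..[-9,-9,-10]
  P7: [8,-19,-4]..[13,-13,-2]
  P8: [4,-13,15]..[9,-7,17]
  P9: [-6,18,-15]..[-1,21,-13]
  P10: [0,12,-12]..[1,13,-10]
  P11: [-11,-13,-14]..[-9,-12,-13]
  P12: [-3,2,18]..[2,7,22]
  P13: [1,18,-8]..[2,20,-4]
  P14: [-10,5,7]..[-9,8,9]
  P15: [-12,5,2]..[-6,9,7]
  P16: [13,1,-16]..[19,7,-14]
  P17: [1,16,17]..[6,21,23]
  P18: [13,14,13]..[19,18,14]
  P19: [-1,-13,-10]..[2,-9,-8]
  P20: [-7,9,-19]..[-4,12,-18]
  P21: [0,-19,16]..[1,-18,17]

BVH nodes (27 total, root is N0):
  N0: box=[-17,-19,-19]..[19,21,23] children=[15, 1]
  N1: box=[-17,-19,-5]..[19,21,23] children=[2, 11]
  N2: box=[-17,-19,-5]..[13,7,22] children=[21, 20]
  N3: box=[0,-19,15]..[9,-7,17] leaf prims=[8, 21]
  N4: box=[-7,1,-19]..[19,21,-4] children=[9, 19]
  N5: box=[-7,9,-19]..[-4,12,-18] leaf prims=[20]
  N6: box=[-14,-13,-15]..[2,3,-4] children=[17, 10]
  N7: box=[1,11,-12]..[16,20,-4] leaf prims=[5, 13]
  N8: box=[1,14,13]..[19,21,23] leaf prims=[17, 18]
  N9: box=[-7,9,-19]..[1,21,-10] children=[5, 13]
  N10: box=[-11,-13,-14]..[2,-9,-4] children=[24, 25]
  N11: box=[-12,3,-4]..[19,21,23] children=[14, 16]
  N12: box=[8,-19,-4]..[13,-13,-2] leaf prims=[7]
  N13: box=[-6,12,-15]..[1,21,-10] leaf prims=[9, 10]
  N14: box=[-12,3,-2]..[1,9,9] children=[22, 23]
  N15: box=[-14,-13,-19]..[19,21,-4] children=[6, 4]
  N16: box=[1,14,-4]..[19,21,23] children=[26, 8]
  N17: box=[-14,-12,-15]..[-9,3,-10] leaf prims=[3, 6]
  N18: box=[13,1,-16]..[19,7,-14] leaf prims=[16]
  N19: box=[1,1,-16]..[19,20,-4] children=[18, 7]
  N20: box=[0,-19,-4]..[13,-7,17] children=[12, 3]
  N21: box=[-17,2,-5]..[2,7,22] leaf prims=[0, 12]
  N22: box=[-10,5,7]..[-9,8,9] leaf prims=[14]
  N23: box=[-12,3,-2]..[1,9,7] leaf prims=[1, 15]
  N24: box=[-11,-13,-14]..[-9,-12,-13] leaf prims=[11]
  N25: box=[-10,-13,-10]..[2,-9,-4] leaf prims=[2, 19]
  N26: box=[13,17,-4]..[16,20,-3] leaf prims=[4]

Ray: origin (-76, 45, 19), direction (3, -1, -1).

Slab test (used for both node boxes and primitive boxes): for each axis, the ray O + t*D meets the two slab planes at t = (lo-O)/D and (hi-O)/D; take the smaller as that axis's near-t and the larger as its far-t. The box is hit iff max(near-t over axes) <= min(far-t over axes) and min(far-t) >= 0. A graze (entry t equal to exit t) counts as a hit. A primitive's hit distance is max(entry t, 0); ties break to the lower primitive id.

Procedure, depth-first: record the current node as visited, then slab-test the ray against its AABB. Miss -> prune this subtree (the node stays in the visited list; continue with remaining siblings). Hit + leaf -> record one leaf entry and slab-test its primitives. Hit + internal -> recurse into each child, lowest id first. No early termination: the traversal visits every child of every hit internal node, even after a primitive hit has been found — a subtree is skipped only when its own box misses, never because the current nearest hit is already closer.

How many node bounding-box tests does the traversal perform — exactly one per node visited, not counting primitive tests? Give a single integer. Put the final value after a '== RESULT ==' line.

Traverse from the root:
N0 x:[59/3,95/3] y:[24,64] z:[-4,38] -> hit [24,95/3], descend [1, 15]
  N1 x:[59/3,95/3] y:[24,64] z:[-4,24] -> hit [24,24], descend [2, 11]
    N2 x:[59/3,89/3] y:[38,64] z:[-3,24] -> miss, prune
    N11 x:[64/3,95/3] y:[24,42] z:[-4,23] -> miss, prune
  N15 x:[62/3,95/3] y:[24,58] z:[23,38] -> hit [24,95/3], descend [4, 6]
    N4 x:[23,95/3] y:[24,44] z:[23,38] -> hit [24,95/3], descend [9, 19]
      N9 x:[23,77/3] y:[24,36] z:[29,38] -> miss, prune
      N19 x:[77/3,95/3] y:[25,44] z:[23,35] -> hit [77/3,95/3], descend [7, 18]
        N7 x:[77/3,92/3] y:[25,34] z:[23,31] -> hit [77/3,92/3] leaf, test {P5(miss), P13@t=77/3}
        N18 x:[89/3,95/3] y:[38,44] z:[33,35] -> miss, prune
    N6 x:[62/3,26] y:[42,58] z:[23,34] -> miss, prune

order=[0, 1, 2, 11, 15, 4, 9, 19, 7, 18, 6]  |boxes|=11  |leaves|=1  hit=P13

== RESULT ==
11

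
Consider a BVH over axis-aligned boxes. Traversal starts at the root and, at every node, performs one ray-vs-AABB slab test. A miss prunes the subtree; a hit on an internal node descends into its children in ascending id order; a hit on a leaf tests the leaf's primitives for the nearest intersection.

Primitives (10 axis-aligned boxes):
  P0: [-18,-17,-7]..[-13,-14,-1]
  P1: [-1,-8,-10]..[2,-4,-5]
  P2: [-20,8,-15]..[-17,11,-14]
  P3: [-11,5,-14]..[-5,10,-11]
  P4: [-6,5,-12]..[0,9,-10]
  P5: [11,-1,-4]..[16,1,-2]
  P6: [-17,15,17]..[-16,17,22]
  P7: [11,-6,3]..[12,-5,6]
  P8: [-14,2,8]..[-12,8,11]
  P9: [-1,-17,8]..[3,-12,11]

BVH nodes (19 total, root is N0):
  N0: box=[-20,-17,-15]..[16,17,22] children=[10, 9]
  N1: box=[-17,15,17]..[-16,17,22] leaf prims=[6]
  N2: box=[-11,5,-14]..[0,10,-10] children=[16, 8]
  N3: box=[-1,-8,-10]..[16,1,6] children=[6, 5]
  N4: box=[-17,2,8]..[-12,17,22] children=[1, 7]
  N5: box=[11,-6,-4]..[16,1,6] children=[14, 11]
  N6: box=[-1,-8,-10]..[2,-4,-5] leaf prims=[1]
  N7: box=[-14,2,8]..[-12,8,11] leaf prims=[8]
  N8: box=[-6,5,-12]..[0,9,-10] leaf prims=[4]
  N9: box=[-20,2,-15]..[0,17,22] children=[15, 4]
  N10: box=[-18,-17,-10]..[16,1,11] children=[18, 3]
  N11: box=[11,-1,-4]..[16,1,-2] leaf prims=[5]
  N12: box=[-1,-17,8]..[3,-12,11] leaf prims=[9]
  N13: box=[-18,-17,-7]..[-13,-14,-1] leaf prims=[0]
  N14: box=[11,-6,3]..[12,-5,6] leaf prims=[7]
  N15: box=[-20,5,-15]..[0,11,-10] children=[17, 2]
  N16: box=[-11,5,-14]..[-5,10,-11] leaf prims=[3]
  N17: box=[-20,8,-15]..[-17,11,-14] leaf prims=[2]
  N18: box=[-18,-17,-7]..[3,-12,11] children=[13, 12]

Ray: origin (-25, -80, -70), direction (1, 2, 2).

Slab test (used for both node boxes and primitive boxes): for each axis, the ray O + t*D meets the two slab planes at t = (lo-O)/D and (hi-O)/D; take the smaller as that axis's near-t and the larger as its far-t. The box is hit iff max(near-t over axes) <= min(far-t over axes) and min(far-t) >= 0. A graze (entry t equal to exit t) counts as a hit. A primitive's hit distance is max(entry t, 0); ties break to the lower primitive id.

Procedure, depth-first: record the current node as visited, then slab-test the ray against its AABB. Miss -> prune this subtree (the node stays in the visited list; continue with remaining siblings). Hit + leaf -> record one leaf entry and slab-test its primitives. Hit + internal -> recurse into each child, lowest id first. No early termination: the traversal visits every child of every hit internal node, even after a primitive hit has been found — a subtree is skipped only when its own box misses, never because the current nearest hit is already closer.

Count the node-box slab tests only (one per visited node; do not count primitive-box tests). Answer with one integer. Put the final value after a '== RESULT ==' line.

Walk:
N0 x:[5,41] y:[63/2,97/2] z:[55/2,46] -> hit [63/2,41], descend [9, 10]
  N9 x:[5,25] y:[41,97/2] z:[55/2,46] -> miss, prune
  N10 x:[7,41] y:[63/2,81/2] z:[30,81/2] -> hit [63/2,81/2], descend [3, 18]
    N3 x:[24,41] y:[36,81/2] z:[30,38] -> hit [36,38], descend [5, 6]
      N5 x:[36,41] y:[37,81/2] z:[33,38] -> hit [37,38], descend [11, 14]
        N11 x:[36,41] y:[79/2,81/2] z:[33,34] -> miss, prune
        N14 x:[36,37] y:[37,75/2] z:[73/2,38] -> hit [37,37] leaf, test {P7@t=37}
      N6 x:[24,27] y:[36,38] z:[30,65/2] -> miss, prune
    N18 x:[7,28] y:[63/2,34] z:[63/2,81/2] -> miss, prune

order=[0, 9, 10, 3, 5, 11, 14, 6, 18]  |boxes|=9  |leaves|=1  hit=P7

== RESULT ==
9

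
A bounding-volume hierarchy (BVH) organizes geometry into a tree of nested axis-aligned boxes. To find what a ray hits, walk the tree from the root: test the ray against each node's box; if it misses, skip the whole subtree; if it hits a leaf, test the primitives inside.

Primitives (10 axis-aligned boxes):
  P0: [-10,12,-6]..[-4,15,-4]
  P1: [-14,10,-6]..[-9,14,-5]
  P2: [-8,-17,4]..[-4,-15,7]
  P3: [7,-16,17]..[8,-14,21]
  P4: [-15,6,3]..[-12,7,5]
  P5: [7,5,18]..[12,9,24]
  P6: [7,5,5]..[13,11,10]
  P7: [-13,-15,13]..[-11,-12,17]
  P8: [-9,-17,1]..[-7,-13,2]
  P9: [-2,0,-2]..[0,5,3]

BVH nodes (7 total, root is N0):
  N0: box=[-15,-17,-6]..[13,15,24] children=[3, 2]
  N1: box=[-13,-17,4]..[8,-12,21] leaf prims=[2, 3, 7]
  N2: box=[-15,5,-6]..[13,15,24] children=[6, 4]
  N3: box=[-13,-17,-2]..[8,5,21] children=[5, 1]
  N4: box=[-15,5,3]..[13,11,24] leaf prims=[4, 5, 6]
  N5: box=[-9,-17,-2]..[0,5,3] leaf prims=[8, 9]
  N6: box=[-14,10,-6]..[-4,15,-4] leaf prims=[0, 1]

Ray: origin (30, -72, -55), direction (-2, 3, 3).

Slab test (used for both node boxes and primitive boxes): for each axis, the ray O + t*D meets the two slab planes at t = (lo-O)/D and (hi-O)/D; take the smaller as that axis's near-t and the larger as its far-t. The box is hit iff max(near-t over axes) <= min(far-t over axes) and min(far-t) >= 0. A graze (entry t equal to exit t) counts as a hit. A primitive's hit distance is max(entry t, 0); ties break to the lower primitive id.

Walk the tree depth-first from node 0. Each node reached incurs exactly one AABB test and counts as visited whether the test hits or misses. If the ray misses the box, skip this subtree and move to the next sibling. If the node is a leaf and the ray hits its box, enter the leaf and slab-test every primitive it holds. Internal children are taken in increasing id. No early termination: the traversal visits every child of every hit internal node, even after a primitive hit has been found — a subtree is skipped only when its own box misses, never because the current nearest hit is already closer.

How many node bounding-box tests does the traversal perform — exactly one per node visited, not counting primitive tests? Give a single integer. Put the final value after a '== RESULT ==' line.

Traverse from the root:
N0 x:[17/2,45/2] y:[55/3,29] z:[49/3,79/3] -> hit [55/3,45/2], descend [2, 3]
  N2 x:[17/2,45/2] y:[77/3,29] z:[49/3,79/3] -> miss, prune
  N3 x:[11,43/2] y:[55/3,77/3] z:[53/3,76/3] -> hit [55/3,43/2], descend [1, 5]
    N1 x:[11,43/2] y:[55/3,20] z:[59/3,76/3] -> hit [59/3,20] leaf, test {P2(miss), P3(miss), P7(miss)}
    N5 x:[15,39/2] y:[55/3,77/3] z:[53/3,58/3] -> hit [55/3,58/3] leaf, test {P8@t=56/3, P9(miss)}

Summary -> nodes [0, 2, 3, 1, 5]; box-tests=5; leaf-entries=2; first=P8

== RESULT ==
5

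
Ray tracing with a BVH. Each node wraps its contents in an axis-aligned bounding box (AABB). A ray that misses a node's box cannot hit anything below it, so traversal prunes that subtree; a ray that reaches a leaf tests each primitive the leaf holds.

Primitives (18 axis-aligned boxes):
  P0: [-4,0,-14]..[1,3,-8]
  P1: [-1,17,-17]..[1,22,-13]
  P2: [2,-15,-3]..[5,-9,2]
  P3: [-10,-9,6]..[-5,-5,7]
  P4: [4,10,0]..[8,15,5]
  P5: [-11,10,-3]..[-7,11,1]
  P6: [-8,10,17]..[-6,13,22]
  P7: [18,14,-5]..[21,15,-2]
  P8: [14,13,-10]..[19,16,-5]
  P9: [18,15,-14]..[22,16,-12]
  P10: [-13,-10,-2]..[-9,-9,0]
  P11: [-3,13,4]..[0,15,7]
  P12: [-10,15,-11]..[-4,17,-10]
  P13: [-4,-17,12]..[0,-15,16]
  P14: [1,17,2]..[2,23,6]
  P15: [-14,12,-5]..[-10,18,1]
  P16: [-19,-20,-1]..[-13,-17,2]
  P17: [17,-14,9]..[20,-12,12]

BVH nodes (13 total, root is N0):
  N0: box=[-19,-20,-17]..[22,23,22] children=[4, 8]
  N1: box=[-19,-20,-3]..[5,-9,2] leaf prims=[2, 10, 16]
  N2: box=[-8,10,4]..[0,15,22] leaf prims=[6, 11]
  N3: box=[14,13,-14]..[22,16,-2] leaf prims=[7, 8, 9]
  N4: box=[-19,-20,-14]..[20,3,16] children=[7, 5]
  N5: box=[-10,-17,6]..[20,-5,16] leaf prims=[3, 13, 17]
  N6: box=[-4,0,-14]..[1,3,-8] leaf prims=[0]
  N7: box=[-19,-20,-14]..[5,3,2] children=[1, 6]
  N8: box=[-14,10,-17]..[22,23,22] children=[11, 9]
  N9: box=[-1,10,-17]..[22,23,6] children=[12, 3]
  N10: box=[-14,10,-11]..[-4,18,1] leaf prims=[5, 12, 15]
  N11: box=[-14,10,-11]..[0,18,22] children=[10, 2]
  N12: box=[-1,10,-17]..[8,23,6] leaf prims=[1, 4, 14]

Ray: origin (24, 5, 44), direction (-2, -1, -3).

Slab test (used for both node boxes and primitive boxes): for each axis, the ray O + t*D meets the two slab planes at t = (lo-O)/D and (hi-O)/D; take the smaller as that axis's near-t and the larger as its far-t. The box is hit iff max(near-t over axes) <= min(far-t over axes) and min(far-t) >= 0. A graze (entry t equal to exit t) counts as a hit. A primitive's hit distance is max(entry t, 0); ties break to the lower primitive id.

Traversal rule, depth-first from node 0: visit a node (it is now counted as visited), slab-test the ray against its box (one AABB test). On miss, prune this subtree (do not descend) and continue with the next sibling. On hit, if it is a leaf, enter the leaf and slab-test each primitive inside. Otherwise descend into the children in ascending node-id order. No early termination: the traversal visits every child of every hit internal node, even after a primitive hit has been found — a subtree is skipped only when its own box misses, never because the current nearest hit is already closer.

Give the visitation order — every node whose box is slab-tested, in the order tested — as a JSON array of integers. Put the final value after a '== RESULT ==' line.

Trace the traversal:
N0 x:[1,43/2] y:[-18,25] z:[22/3,61/3] -> hit [22/3,61/3], descend [4, 8]
  N4 x:[2,43/2] y:[2,25] z:[28/3,58/3] -> hit [28/3,58/3], descend [5, 7]
    N5 x:[2,17] y:[10,22] z:[28/3,38/3] -> hit [10,38/3] leaf, test {P3(miss), P13(miss), P17(miss)}
    N7 x:[19/2,43/2] y:[2,25] z:[14,58/3] -> hit [14,58/3], descend [1, 6]
      N1 x:[19/2,43/2] y:[14,25] z:[14,47/3] -> hit [14,47/3] leaf, test {P2(miss), P10(miss), P16(miss)}
      N6 x:[23/2,14] y:[2,5] z:[52/3,58/3] -> miss, prune
  N8 x:[1,19] y:[-18,-5] z:[22/3,61/3] -> miss, prune

Visited [0, 4, 5, 7, 1, 6, 8]. Tests: 7 box, 2 leaf. Nearest: miss.

== RESULT ==
[0, 4, 5, 7, 1, 6, 8]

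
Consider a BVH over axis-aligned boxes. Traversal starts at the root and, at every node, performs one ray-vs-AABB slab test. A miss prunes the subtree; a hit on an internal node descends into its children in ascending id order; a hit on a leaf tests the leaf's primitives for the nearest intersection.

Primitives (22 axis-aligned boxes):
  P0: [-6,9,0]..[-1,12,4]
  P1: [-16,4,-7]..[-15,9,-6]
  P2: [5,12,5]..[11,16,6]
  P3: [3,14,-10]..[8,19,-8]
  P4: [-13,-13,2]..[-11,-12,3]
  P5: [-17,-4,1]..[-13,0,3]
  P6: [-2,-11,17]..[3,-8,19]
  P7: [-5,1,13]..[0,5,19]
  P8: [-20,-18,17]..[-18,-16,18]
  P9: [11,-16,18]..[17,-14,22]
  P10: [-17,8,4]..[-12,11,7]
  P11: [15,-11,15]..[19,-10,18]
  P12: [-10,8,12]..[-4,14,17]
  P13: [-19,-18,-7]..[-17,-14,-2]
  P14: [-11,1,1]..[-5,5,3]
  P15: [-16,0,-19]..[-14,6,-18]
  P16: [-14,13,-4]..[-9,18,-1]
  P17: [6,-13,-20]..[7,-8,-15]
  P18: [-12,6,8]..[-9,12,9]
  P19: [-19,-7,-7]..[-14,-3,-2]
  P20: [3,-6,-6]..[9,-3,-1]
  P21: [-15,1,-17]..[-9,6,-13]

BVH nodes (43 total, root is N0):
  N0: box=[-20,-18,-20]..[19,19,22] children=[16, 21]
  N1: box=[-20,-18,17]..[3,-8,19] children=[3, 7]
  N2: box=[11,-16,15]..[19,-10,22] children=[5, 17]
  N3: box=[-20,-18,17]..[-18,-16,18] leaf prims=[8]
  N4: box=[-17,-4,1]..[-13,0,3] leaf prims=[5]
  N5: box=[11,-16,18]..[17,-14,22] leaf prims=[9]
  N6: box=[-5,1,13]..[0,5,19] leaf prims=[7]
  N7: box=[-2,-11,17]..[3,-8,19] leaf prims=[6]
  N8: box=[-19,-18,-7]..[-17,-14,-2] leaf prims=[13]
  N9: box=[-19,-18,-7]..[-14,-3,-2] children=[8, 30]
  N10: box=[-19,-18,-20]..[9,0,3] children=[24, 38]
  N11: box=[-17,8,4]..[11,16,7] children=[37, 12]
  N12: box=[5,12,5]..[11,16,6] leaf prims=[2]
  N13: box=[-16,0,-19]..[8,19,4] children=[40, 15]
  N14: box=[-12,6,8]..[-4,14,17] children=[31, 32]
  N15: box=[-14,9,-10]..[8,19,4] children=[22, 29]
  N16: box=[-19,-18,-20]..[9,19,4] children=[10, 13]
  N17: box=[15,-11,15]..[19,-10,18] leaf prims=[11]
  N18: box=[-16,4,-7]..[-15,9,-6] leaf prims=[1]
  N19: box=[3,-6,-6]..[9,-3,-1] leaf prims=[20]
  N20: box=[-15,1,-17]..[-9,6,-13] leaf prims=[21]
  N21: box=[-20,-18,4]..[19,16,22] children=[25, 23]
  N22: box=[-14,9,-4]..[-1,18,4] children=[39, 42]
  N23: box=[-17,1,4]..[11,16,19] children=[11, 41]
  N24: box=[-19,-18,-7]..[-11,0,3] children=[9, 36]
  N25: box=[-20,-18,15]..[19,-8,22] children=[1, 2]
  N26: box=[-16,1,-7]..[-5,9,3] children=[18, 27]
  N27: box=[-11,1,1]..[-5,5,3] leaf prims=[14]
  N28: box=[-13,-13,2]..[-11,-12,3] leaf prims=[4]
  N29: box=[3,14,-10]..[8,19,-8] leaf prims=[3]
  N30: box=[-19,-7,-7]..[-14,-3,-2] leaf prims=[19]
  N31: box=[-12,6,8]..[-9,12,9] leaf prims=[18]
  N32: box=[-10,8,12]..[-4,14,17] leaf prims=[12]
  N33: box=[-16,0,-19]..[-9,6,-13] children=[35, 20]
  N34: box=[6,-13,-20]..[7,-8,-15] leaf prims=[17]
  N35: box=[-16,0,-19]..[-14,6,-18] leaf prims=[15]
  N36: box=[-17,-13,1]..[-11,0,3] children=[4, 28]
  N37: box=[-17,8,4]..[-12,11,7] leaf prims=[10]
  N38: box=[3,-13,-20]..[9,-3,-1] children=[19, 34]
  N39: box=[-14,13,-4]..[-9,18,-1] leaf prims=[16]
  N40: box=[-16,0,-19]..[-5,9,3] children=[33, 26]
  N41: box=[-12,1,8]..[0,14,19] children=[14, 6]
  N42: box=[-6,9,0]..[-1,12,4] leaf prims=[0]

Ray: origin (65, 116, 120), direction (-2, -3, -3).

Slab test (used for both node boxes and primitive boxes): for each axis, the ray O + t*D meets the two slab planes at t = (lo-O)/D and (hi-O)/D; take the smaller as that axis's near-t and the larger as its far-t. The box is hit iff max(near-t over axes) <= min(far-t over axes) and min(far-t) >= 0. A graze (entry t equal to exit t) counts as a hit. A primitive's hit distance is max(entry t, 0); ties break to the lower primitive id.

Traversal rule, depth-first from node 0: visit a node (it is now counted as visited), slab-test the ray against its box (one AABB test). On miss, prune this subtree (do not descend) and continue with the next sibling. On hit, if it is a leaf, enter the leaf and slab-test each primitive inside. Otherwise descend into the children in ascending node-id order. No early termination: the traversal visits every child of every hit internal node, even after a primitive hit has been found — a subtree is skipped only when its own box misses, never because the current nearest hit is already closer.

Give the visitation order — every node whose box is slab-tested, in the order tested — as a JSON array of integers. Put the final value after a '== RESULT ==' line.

Trace the traversal:
N0 x:[23,85/2] y:[97/3,134/3] z:[98/3,140/3] -> hit [98/3,85/2], descend [16, 21]
  N16 x:[28,42] y:[97/3,134/3] z:[116/3,140/3] -> hit [116/3,42], descend [10, 13]
    N10 x:[28,42] y:[116/3,134/3] z:[39,140/3] -> hit [39,42], descend [24, 38]
      N24 x:[38,42] y:[116/3,134/3] z:[39,127/3] -> hit [39,42], descend [9, 36]
        N9 x:[79/2,42] y:[119/3,134/3] z:[122/3,127/3] -> hit [122/3,42], descend [8, 30]
          N8 x:[41,42] y:[130/3,134/3] z:[122/3,127/3] -> miss, prune
          N30 x:[79/2,42] y:[119/3,41] z:[122/3,127/3] -> hit [122/3,41] leaf, test {P19@t=122/3}
        N36 x:[38,41] y:[116/3,43] z:[39,119/3] -> hit [39,119/3], descend [4, 28]
          N4 x:[39,41] y:[116/3,40] z:[39,119/3] -> hit [39,119/3] leaf, test {P5@t=39}
          N28 x:[38,39] y:[128/3,43] z:[39,118/3] -> miss, prune
      N38 x:[28,31] y:[119/3,43] z:[121/3,140/3] -> miss, prune
    N13 x:[57/2,81/2] y:[97/3,116/3] z:[116/3,139/3] -> hit [116/3,116/3], descend [15, 40]
      N15 x:[57/2,79/2] y:[97/3,107/3] z:[116/3,130/3] -> miss, prune
      N40 x:[35,81/2] y:[107/3,116/3] z:[39,139/3] -> miss, prune
  N21 x:[23,85/2] y:[100/3,134/3] z:[98/3,116/3] -> hit [100/3,116/3], descend [23, 25]
    N23 x:[27,41] y:[100/3,115/3] z:[101/3,116/3] -> hit [101/3,115/3], descend [11, 41]
      N11 x:[27,41] y:[100/3,36] z:[113/3,116/3] -> miss, prune
      N41 x:[65/2,77/2] y:[34,115/3] z:[101/3,112/3] -> hit [34,112/3], descend [6, 14]
        N6 x:[65/2,35] y:[37,115/3] z:[101/3,107/3] -> miss, prune
        N14 x:[69/2,77/2] y:[34,110/3] z:[103/3,112/3] -> hit [69/2,110/3], descend [31, 32]
          N31 x:[37,77/2] y:[104/3,110/3] z:[37,112/3] -> miss, prune
          N32 x:[69/2,75/2] y:[34,36] z:[103/3,36] -> hit [69/2,36] leaf, test {P12@t=69/2}
    N25 x:[23,85/2] y:[124/3,134/3] z:[98/3,35] -> miss, prune

order=[0, 16, 10, 24, 9, 8, 30, 36, 4, 28, 38, 13, 15, 40, 21, 23, 11, 41, 6, 14, 31, 32, 25]  |boxes|=23  |leaves|=3  hit=P12

== RESULT ==
[0, 16, 10, 24, 9, 8, 30, 36, 4, 28, 38, 13, 15, 40, 21, 23, 11, 41, 6, 14, 31, 32, 25]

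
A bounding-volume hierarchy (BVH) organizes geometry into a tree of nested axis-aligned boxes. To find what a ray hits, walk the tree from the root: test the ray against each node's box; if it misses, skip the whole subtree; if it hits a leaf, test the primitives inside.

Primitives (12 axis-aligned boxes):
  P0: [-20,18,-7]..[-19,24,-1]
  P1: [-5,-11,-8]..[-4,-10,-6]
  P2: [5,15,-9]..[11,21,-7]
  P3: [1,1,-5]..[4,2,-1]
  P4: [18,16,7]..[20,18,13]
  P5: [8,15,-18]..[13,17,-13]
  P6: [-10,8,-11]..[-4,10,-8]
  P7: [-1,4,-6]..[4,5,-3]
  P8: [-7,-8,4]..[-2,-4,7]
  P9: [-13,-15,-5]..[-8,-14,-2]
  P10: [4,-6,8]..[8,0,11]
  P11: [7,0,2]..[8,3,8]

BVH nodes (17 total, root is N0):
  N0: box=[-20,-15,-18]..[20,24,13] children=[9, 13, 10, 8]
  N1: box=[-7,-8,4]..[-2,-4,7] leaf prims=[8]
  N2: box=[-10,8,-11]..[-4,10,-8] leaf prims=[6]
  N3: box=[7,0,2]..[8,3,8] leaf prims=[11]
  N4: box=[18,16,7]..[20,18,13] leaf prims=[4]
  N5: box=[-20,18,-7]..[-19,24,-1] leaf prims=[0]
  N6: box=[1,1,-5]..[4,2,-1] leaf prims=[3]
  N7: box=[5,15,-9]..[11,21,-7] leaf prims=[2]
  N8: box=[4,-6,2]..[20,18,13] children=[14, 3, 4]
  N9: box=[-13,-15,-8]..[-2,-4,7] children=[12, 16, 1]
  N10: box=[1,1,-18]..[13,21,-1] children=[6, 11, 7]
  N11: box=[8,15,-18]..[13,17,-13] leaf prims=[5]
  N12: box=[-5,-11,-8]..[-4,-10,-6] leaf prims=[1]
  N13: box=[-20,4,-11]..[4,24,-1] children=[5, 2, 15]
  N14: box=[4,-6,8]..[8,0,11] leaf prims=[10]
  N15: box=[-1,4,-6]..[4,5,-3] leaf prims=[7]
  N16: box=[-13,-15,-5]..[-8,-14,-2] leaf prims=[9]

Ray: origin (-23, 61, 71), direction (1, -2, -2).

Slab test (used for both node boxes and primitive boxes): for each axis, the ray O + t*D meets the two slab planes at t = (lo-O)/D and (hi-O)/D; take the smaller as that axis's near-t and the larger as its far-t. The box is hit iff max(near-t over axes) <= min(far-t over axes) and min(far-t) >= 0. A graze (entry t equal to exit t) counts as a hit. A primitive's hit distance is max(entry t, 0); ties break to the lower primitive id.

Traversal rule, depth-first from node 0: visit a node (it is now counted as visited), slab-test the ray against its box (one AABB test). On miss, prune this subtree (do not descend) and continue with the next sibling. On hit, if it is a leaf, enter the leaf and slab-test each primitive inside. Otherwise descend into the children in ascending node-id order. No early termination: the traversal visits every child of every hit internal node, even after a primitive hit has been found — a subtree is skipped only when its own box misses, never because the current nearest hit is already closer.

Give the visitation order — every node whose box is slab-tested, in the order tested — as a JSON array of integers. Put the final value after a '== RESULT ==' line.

Trace the traversal:
N0 x:[3,43] y:[37/2,38] z:[29,89/2] -> hit [29,38], descend [8, 9, 10, 13]
  N8 x:[27,43] y:[43/2,67/2] z:[29,69/2] -> hit [29,67/2], descend [3, 4, 14]
    N3 x:[30,31] y:[29,61/2] z:[63/2,69/2] -> miss, prune
    N4 x:[41,43] y:[43/2,45/2] z:[29,32] -> miss, prune
    N14 x:[27,31] y:[61/2,67/2] z:[30,63/2] -> hit [61/2,31] leaf, test {P10@t=61/2}
  N9 x:[10,21] y:[65/2,38] z:[32,79/2] -> miss, prune
  N10 x:[24,36] y:[20,30] z:[36,89/2] -> miss, prune
  N13 x:[3,27] y:[37/2,57/2] z:[36,41] -> miss, prune

8 AABB tests over nodes [0, 8, 3, 4, 14, 9, 10, 13]; 1 leaf entered; closest P10.

== RESULT ==
[0, 8, 3, 4, 14, 9, 10, 13]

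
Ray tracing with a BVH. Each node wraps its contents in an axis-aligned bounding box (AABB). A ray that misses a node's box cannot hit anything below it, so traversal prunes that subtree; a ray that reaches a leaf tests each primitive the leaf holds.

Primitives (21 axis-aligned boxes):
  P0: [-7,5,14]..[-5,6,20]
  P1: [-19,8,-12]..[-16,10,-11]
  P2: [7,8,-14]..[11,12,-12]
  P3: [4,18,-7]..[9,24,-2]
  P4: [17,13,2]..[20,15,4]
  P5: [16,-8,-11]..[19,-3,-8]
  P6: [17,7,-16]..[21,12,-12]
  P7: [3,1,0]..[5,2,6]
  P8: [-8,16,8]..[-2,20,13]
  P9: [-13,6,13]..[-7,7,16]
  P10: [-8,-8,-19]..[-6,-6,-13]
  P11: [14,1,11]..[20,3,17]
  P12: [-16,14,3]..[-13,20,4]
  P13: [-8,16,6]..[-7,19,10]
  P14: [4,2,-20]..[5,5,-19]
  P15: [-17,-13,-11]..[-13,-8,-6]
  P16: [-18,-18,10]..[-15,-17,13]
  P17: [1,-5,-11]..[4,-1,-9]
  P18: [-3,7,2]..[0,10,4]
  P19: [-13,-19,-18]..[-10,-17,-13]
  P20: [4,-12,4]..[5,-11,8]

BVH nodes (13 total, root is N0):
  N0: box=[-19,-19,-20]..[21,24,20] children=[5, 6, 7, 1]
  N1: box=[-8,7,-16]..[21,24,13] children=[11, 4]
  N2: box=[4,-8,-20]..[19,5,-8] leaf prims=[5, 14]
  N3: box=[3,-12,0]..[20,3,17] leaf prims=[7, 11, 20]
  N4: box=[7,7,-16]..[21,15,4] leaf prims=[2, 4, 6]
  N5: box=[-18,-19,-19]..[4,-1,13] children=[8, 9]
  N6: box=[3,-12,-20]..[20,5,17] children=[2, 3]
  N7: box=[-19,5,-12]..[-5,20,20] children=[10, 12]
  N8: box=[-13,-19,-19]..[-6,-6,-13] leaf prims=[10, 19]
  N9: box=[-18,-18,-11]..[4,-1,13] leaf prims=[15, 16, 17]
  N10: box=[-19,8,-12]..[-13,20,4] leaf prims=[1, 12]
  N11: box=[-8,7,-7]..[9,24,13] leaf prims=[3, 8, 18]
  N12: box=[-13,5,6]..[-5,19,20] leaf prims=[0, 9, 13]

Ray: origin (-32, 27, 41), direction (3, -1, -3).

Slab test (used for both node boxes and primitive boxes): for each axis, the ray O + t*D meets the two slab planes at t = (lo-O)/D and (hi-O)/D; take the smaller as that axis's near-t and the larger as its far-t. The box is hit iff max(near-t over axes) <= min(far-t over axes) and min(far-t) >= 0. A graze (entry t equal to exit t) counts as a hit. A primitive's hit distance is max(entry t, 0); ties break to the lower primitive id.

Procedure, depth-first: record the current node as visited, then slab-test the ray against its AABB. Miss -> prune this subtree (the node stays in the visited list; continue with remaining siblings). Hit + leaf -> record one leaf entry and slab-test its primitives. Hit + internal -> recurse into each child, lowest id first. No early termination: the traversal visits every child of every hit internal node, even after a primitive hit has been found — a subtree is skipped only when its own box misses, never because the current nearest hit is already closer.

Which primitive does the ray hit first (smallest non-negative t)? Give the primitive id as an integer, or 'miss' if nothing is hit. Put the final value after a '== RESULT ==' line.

Trace the traversal:
N0 x:[13/3,53/3] y:[3,46] z:[7,61/3] -> hit [7,53/3], descend [1, 5, 6, 7]
  N1 x:[8,53/3] y:[3,20] z:[28/3,19] -> hit [28/3,53/3], descend [4, 11]
    N4 x:[13,53/3] y:[12,20] z:[37/3,19] -> hit [13,53/3] leaf, test {P2(miss), P4(miss), P6@t=53/3}
    N11 x:[8,41/3] y:[3,20] z:[28/3,16] -> hit [28/3,41/3] leaf, test {P3(miss), P8@t=28/3, P18(miss)}
  N5 x:[14/3,12] y:[28,46] z:[28/3,20] -> miss, prune
  N6 x:[35/3,52/3] y:[22,39] z:[8,61/3] -> miss, prune
  N7 x:[13/3,9] y:[7,22] z:[7,53/3] -> hit [7,9], descend [10, 12]
    N10 x:[13/3,19/3] y:[7,19] z:[37/3,53/3] -> miss, prune
    N12 x:[19/3,9] y:[8,22] z:[7,35/3] -> hit [8,9] leaf, test {P0(miss), P9(miss), P13(miss)}

order=[0, 1, 4, 11, 5, 6, 7, 10, 12]  |boxes|=9  |leaves|=3  hit=P8

== RESULT ==
8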